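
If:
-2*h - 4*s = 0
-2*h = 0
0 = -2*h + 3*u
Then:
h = 0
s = 0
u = 0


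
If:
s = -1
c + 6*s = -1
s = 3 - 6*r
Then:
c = 5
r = 2/3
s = -1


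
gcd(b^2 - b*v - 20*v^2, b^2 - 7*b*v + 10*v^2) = -b + 5*v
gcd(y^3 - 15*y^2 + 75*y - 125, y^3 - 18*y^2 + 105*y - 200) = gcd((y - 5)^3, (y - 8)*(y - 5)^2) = y^2 - 10*y + 25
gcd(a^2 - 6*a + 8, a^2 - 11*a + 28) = a - 4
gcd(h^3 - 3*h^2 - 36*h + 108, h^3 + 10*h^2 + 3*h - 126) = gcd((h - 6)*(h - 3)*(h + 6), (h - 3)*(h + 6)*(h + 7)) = h^2 + 3*h - 18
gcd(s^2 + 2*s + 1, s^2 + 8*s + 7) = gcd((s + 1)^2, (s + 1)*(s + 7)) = s + 1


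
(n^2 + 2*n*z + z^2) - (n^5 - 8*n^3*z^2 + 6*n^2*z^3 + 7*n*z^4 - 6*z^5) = -n^5 + 8*n^3*z^2 - 6*n^2*z^3 + n^2 - 7*n*z^4 + 2*n*z + 6*z^5 + z^2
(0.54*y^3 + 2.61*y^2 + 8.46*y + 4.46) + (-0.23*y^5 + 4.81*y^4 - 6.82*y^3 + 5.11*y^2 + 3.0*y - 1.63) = -0.23*y^5 + 4.81*y^4 - 6.28*y^3 + 7.72*y^2 + 11.46*y + 2.83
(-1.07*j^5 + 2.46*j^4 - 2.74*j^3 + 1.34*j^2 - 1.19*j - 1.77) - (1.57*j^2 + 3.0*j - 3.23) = -1.07*j^5 + 2.46*j^4 - 2.74*j^3 - 0.23*j^2 - 4.19*j + 1.46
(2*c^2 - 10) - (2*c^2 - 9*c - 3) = 9*c - 7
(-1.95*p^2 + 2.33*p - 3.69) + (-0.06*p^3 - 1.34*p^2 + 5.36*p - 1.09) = -0.06*p^3 - 3.29*p^2 + 7.69*p - 4.78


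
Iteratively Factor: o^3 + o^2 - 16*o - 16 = (o + 1)*(o^2 - 16) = (o + 1)*(o + 4)*(o - 4)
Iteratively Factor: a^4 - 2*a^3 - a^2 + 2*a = (a + 1)*(a^3 - 3*a^2 + 2*a) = (a - 2)*(a + 1)*(a^2 - a) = a*(a - 2)*(a + 1)*(a - 1)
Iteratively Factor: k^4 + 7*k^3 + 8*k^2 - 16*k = (k + 4)*(k^3 + 3*k^2 - 4*k) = (k + 4)^2*(k^2 - k) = (k - 1)*(k + 4)^2*(k)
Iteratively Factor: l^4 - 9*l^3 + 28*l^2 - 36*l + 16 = (l - 2)*(l^3 - 7*l^2 + 14*l - 8) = (l - 2)*(l - 1)*(l^2 - 6*l + 8) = (l - 4)*(l - 2)*(l - 1)*(l - 2)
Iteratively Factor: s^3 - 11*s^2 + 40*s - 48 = (s - 3)*(s^2 - 8*s + 16) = (s - 4)*(s - 3)*(s - 4)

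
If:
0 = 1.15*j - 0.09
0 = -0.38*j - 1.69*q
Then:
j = 0.08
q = -0.02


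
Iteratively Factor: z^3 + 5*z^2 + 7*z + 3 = (z + 3)*(z^2 + 2*z + 1) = (z + 1)*(z + 3)*(z + 1)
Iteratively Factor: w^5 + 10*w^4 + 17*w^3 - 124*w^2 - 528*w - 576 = (w + 3)*(w^4 + 7*w^3 - 4*w^2 - 112*w - 192) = (w + 3)^2*(w^3 + 4*w^2 - 16*w - 64) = (w + 3)^2*(w + 4)*(w^2 - 16) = (w - 4)*(w + 3)^2*(w + 4)*(w + 4)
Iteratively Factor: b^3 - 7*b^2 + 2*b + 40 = (b - 5)*(b^2 - 2*b - 8) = (b - 5)*(b - 4)*(b + 2)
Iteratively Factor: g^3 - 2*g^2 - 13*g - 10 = (g - 5)*(g^2 + 3*g + 2) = (g - 5)*(g + 1)*(g + 2)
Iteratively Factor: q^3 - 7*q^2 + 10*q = (q - 5)*(q^2 - 2*q) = q*(q - 5)*(q - 2)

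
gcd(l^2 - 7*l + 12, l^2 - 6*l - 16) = 1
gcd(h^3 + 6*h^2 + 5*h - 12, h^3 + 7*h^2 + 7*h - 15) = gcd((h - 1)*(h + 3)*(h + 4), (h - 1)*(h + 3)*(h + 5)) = h^2 + 2*h - 3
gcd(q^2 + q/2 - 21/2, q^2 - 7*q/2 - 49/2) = q + 7/2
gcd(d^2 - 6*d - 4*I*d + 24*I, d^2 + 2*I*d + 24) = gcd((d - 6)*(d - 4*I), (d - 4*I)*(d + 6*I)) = d - 4*I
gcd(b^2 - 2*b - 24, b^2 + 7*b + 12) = b + 4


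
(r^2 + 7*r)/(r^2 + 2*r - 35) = r/(r - 5)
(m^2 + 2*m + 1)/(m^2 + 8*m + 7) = (m + 1)/(m + 7)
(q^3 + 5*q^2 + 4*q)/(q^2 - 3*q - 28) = q*(q + 1)/(q - 7)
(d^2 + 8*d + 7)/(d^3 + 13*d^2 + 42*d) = (d + 1)/(d*(d + 6))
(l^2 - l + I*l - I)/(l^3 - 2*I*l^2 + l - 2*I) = (l - 1)/(l^2 - 3*I*l - 2)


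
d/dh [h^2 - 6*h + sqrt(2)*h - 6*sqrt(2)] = 2*h - 6 + sqrt(2)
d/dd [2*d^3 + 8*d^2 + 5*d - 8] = 6*d^2 + 16*d + 5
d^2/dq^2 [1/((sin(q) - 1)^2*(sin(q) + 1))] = (-7*sin(q) + 9*cos(q)^2 - 13)/((sin(q) - 1)*cos(q)^4)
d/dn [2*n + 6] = 2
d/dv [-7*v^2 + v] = 1 - 14*v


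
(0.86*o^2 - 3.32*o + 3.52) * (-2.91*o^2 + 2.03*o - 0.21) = -2.5026*o^4 + 11.407*o^3 - 17.1634*o^2 + 7.8428*o - 0.7392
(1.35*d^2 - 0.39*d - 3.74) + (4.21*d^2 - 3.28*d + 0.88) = 5.56*d^2 - 3.67*d - 2.86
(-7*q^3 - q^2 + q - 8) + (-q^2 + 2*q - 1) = -7*q^3 - 2*q^2 + 3*q - 9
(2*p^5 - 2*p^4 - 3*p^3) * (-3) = -6*p^5 + 6*p^4 + 9*p^3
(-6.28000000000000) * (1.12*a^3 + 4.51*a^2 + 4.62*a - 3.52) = -7.0336*a^3 - 28.3228*a^2 - 29.0136*a + 22.1056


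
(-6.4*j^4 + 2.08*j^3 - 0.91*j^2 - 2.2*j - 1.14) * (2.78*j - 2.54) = -17.792*j^5 + 22.0384*j^4 - 7.813*j^3 - 3.8046*j^2 + 2.4188*j + 2.8956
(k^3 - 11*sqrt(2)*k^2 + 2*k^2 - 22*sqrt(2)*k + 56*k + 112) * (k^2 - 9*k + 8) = k^5 - 11*sqrt(2)*k^4 - 7*k^4 + 46*k^3 + 77*sqrt(2)*k^3 - 376*k^2 + 110*sqrt(2)*k^2 - 560*k - 176*sqrt(2)*k + 896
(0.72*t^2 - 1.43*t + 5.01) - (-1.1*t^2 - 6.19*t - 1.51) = 1.82*t^2 + 4.76*t + 6.52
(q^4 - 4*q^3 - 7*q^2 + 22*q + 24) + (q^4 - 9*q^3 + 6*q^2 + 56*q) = 2*q^4 - 13*q^3 - q^2 + 78*q + 24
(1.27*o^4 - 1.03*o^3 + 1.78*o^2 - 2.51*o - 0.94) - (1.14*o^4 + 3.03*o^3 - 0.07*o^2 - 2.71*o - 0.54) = 0.13*o^4 - 4.06*o^3 + 1.85*o^2 + 0.2*o - 0.4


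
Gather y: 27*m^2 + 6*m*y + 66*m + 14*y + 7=27*m^2 + 66*m + y*(6*m + 14) + 7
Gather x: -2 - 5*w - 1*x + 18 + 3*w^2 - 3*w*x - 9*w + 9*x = 3*w^2 - 14*w + x*(8 - 3*w) + 16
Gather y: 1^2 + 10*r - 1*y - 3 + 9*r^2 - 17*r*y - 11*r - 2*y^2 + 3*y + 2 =9*r^2 - r - 2*y^2 + y*(2 - 17*r)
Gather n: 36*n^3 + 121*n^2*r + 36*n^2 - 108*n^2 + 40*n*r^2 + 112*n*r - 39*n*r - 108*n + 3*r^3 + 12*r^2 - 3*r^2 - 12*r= 36*n^3 + n^2*(121*r - 72) + n*(40*r^2 + 73*r - 108) + 3*r^3 + 9*r^2 - 12*r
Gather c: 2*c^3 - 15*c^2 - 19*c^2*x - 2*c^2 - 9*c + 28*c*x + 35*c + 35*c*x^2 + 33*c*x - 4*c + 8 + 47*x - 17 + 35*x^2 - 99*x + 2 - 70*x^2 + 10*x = 2*c^3 + c^2*(-19*x - 17) + c*(35*x^2 + 61*x + 22) - 35*x^2 - 42*x - 7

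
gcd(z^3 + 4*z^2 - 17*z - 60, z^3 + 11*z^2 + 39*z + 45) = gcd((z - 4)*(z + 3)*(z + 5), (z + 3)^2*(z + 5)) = z^2 + 8*z + 15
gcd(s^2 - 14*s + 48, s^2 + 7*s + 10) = 1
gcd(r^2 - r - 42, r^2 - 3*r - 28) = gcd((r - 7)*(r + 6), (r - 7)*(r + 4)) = r - 7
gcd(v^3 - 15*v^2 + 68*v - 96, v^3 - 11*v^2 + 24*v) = v^2 - 11*v + 24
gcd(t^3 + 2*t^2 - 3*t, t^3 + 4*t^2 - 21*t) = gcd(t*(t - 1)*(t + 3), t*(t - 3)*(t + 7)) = t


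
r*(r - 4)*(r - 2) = r^3 - 6*r^2 + 8*r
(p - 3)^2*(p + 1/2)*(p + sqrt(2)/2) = p^4 - 11*p^3/2 + sqrt(2)*p^3/2 - 11*sqrt(2)*p^2/4 + 6*p^2 + 3*sqrt(2)*p + 9*p/2 + 9*sqrt(2)/4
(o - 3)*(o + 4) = o^2 + o - 12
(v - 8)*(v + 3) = v^2 - 5*v - 24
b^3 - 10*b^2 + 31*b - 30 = (b - 5)*(b - 3)*(b - 2)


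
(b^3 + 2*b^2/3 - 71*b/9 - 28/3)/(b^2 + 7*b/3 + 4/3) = (b^2 - 2*b/3 - 7)/(b + 1)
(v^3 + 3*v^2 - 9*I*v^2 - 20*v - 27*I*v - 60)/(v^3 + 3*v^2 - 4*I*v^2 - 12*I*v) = (v - 5*I)/v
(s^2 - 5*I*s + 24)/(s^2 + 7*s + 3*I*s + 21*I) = (s - 8*I)/(s + 7)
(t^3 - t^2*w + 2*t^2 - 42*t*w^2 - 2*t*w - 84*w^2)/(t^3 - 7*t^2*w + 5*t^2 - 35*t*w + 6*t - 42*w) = (t + 6*w)/(t + 3)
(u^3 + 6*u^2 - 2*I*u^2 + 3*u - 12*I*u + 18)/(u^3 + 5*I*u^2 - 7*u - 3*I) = (u^2 + 3*u*(2 - I) - 18*I)/(u^2 + 4*I*u - 3)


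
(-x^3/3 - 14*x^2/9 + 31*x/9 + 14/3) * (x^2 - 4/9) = -x^5/3 - 14*x^4/9 + 97*x^3/27 + 434*x^2/81 - 124*x/81 - 56/27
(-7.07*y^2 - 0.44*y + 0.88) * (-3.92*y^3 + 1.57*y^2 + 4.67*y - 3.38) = 27.7144*y^5 - 9.3751*y^4 - 37.1573*y^3 + 23.2234*y^2 + 5.5968*y - 2.9744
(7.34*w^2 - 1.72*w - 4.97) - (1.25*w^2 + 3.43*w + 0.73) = 6.09*w^2 - 5.15*w - 5.7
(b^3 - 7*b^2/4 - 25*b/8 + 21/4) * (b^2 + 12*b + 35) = b^5 + 41*b^4/4 + 87*b^3/8 - 187*b^2/2 - 371*b/8 + 735/4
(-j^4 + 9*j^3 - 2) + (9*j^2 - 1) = -j^4 + 9*j^3 + 9*j^2 - 3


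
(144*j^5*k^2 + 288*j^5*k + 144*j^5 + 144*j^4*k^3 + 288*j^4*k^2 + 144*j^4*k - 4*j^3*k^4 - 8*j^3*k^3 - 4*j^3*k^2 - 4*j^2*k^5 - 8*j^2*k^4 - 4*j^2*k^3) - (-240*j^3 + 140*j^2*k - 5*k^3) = 144*j^5*k^2 + 288*j^5*k + 144*j^5 + 144*j^4*k^3 + 288*j^4*k^2 + 144*j^4*k - 4*j^3*k^4 - 8*j^3*k^3 - 4*j^3*k^2 + 240*j^3 - 4*j^2*k^5 - 8*j^2*k^4 - 4*j^2*k^3 - 140*j^2*k + 5*k^3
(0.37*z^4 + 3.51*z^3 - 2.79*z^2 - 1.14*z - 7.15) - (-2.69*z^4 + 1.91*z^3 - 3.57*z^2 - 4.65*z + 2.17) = 3.06*z^4 + 1.6*z^3 + 0.78*z^2 + 3.51*z - 9.32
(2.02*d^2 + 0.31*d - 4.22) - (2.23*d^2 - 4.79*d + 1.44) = -0.21*d^2 + 5.1*d - 5.66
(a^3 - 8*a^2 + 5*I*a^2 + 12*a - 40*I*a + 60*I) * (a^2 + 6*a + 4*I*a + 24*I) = a^5 - 2*a^4 + 9*I*a^4 - 56*a^3 - 18*I*a^3 + 112*a^2 - 324*I*a^2 + 720*a + 648*I*a - 1440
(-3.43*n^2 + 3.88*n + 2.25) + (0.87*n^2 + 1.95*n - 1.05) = -2.56*n^2 + 5.83*n + 1.2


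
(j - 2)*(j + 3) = j^2 + j - 6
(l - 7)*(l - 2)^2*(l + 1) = l^4 - 10*l^3 + 21*l^2 + 4*l - 28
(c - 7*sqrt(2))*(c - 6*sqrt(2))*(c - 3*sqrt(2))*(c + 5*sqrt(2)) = c^4 - 11*sqrt(2)*c^3 + 2*c^2 + 558*sqrt(2)*c - 2520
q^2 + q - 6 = (q - 2)*(q + 3)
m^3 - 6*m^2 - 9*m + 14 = (m - 7)*(m - 1)*(m + 2)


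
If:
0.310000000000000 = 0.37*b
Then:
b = 0.84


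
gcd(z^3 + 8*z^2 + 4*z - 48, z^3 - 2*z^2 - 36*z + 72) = z^2 + 4*z - 12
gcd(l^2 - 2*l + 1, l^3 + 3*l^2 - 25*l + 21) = l - 1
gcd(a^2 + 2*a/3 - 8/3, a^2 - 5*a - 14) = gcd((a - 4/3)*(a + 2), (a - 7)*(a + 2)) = a + 2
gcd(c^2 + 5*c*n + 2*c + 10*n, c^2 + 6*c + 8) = c + 2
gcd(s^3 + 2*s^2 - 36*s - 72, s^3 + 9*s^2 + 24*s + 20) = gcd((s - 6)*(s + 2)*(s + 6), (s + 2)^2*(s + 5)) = s + 2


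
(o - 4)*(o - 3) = o^2 - 7*o + 12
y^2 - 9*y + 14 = (y - 7)*(y - 2)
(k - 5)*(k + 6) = k^2 + k - 30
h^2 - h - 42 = (h - 7)*(h + 6)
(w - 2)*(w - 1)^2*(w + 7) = w^4 + 3*w^3 - 23*w^2 + 33*w - 14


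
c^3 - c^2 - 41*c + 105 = (c - 5)*(c - 3)*(c + 7)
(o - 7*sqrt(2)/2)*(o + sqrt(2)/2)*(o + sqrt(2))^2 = o^4 - sqrt(2)*o^3 - 27*o^2/2 - 13*sqrt(2)*o - 7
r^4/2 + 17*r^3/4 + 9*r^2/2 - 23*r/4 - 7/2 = (r/2 + 1)*(r - 1)*(r + 1/2)*(r + 7)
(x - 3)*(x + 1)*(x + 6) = x^3 + 4*x^2 - 15*x - 18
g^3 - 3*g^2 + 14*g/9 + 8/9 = (g - 2)*(g - 4/3)*(g + 1/3)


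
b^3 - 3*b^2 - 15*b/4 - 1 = (b - 4)*(b + 1/2)^2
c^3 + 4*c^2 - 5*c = c*(c - 1)*(c + 5)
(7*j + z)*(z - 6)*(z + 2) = 7*j*z^2 - 28*j*z - 84*j + z^3 - 4*z^2 - 12*z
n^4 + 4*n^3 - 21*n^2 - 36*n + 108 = (n - 3)*(n - 2)*(n + 3)*(n + 6)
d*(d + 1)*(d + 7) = d^3 + 8*d^2 + 7*d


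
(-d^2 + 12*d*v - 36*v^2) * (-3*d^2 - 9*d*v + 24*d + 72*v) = 3*d^4 - 27*d^3*v - 24*d^3 + 216*d^2*v + 324*d*v^3 - 2592*v^3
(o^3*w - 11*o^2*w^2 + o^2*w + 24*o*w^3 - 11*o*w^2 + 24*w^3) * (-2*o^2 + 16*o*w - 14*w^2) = -2*o^5*w + 38*o^4*w^2 - 2*o^4*w - 238*o^3*w^3 + 38*o^3*w^2 + 538*o^2*w^4 - 238*o^2*w^3 - 336*o*w^5 + 538*o*w^4 - 336*w^5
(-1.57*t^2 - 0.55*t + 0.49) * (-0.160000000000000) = 0.2512*t^2 + 0.088*t - 0.0784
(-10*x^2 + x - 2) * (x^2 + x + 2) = -10*x^4 - 9*x^3 - 21*x^2 - 4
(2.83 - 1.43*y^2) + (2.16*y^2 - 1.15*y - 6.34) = 0.73*y^2 - 1.15*y - 3.51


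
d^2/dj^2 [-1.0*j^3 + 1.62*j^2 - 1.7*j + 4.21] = 3.24 - 6.0*j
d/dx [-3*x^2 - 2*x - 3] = -6*x - 2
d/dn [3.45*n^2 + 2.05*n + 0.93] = 6.9*n + 2.05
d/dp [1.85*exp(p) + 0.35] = 1.85*exp(p)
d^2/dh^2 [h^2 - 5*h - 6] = 2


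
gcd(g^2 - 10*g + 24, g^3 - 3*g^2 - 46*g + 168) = g^2 - 10*g + 24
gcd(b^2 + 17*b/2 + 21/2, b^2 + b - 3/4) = b + 3/2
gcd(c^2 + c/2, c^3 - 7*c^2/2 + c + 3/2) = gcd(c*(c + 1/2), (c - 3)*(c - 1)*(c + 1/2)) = c + 1/2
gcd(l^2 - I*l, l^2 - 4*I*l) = l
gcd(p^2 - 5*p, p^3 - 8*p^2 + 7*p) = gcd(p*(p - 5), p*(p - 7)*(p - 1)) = p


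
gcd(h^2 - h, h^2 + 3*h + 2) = 1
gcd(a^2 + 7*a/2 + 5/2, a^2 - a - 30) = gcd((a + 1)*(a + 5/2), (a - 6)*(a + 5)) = 1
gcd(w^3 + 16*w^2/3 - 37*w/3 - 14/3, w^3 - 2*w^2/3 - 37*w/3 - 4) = w + 1/3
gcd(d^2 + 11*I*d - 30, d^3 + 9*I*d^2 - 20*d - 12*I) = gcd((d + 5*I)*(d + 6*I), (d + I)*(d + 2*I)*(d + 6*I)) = d + 6*I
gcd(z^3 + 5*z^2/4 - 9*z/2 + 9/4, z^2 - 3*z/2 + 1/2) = z - 1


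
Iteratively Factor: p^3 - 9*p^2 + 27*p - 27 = (p - 3)*(p^2 - 6*p + 9) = (p - 3)^2*(p - 3)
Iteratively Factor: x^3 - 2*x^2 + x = (x - 1)*(x^2 - x) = x*(x - 1)*(x - 1)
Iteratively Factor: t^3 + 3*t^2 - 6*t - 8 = (t - 2)*(t^2 + 5*t + 4) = (t - 2)*(t + 4)*(t + 1)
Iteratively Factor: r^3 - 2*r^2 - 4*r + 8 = (r - 2)*(r^2 - 4) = (r - 2)^2*(r + 2)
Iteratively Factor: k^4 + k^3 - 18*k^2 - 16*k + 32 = (k + 4)*(k^3 - 3*k^2 - 6*k + 8) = (k + 2)*(k + 4)*(k^2 - 5*k + 4) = (k - 4)*(k + 2)*(k + 4)*(k - 1)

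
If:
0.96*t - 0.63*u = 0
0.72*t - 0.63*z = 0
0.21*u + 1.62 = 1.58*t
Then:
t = 1.29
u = 1.96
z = 1.47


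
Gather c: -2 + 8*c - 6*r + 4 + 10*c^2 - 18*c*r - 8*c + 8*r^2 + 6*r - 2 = 10*c^2 - 18*c*r + 8*r^2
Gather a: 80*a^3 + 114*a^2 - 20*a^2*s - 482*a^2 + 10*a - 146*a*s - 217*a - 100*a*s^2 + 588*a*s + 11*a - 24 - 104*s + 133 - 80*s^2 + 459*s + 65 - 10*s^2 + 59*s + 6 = 80*a^3 + a^2*(-20*s - 368) + a*(-100*s^2 + 442*s - 196) - 90*s^2 + 414*s + 180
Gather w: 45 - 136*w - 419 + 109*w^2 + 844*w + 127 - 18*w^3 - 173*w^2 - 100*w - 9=-18*w^3 - 64*w^2 + 608*w - 256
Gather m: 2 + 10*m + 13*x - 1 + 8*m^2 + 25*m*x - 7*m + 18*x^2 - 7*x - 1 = 8*m^2 + m*(25*x + 3) + 18*x^2 + 6*x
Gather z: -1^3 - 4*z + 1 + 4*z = 0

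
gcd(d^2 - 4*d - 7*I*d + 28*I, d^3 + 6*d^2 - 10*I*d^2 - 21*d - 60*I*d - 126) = d - 7*I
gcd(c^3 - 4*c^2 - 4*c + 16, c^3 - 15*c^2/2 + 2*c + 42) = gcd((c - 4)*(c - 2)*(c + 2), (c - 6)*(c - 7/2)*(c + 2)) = c + 2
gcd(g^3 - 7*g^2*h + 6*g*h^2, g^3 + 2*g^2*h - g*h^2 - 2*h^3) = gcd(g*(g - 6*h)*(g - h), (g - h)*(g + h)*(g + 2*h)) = g - h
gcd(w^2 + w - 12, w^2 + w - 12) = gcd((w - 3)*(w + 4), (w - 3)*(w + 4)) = w^2 + w - 12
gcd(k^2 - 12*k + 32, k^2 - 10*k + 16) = k - 8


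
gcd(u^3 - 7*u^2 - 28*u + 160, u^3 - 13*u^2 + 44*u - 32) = u^2 - 12*u + 32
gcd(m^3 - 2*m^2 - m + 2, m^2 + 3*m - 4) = m - 1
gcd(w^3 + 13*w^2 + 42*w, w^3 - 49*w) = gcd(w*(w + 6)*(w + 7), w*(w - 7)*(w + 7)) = w^2 + 7*w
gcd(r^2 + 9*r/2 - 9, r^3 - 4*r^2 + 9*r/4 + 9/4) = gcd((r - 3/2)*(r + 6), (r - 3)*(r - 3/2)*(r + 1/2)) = r - 3/2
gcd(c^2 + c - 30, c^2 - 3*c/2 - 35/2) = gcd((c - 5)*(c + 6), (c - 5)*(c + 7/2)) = c - 5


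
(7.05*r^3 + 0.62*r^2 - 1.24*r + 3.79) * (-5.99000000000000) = -42.2295*r^3 - 3.7138*r^2 + 7.4276*r - 22.7021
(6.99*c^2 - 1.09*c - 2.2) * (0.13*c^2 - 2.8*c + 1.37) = 0.9087*c^4 - 19.7137*c^3 + 12.3423*c^2 + 4.6667*c - 3.014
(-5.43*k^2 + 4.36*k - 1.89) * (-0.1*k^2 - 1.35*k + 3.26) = 0.543*k^4 + 6.8945*k^3 - 23.3988*k^2 + 16.7651*k - 6.1614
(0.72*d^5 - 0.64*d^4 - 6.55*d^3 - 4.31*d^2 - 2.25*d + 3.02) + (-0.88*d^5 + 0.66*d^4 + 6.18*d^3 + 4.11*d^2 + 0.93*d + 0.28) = -0.16*d^5 + 0.02*d^4 - 0.37*d^3 - 0.199999999999999*d^2 - 1.32*d + 3.3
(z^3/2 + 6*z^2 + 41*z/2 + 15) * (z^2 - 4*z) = z^5/2 + 4*z^4 - 7*z^3/2 - 67*z^2 - 60*z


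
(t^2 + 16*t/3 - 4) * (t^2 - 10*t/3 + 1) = t^4 + 2*t^3 - 187*t^2/9 + 56*t/3 - 4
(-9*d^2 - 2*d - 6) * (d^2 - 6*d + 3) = -9*d^4 + 52*d^3 - 21*d^2 + 30*d - 18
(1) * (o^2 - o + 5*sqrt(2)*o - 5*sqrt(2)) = o^2 - o + 5*sqrt(2)*o - 5*sqrt(2)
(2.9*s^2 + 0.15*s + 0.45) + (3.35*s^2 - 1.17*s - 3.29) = 6.25*s^2 - 1.02*s - 2.84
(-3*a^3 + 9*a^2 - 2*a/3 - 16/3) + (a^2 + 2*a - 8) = -3*a^3 + 10*a^2 + 4*a/3 - 40/3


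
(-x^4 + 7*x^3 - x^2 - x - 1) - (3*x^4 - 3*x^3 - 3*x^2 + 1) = -4*x^4 + 10*x^3 + 2*x^2 - x - 2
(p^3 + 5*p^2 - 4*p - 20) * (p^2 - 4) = p^5 + 5*p^4 - 8*p^3 - 40*p^2 + 16*p + 80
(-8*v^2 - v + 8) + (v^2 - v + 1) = -7*v^2 - 2*v + 9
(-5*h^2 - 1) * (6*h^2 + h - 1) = -30*h^4 - 5*h^3 - h^2 - h + 1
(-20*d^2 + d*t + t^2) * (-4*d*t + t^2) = 80*d^3*t - 24*d^2*t^2 - 3*d*t^3 + t^4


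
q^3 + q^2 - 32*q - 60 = (q - 6)*(q + 2)*(q + 5)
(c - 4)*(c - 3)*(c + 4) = c^3 - 3*c^2 - 16*c + 48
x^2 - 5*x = x*(x - 5)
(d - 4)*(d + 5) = d^2 + d - 20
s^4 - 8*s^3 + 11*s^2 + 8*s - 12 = (s - 6)*(s - 2)*(s - 1)*(s + 1)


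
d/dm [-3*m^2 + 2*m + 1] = 2 - 6*m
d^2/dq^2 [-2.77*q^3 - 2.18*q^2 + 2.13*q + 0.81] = -16.62*q - 4.36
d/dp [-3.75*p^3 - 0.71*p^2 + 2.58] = p*(-11.25*p - 1.42)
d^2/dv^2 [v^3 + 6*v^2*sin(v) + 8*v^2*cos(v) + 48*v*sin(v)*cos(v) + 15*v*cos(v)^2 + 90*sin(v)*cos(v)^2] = -6*v^2*sin(v) - 8*v^2*cos(v) - 32*v*sin(v) - 96*v*sin(2*v) + 24*v*cos(v) - 30*v*cos(2*v) + 6*v - 21*sin(v)/2 - 30*sin(2*v) - 405*sin(3*v)/2 + 16*cos(v) + 96*cos(2*v)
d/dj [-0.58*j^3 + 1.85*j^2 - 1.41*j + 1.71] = -1.74*j^2 + 3.7*j - 1.41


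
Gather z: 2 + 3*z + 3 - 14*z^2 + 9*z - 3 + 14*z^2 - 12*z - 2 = 0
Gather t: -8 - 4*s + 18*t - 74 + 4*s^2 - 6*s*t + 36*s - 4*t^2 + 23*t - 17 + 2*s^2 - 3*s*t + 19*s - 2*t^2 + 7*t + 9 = 6*s^2 + 51*s - 6*t^2 + t*(48 - 9*s) - 90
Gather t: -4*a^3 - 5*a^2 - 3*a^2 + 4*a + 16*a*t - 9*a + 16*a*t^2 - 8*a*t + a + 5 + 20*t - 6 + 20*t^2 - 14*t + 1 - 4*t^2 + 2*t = -4*a^3 - 8*a^2 - 4*a + t^2*(16*a + 16) + t*(8*a + 8)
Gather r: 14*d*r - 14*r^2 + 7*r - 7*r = 14*d*r - 14*r^2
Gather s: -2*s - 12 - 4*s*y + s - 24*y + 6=s*(-4*y - 1) - 24*y - 6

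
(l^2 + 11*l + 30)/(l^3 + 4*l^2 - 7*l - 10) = (l + 6)/(l^2 - l - 2)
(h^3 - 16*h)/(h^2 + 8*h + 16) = h*(h - 4)/(h + 4)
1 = 1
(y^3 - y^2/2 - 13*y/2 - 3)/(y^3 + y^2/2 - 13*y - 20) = (2*y^2 - 5*y - 3)/(2*y^2 - 3*y - 20)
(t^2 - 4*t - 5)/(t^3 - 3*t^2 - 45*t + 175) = (t + 1)/(t^2 + 2*t - 35)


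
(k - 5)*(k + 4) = k^2 - k - 20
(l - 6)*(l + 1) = l^2 - 5*l - 6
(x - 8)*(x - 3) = x^2 - 11*x + 24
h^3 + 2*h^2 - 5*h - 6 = (h - 2)*(h + 1)*(h + 3)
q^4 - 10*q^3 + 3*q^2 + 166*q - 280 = (q - 7)*(q - 5)*(q - 2)*(q + 4)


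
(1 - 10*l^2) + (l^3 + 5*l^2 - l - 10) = l^3 - 5*l^2 - l - 9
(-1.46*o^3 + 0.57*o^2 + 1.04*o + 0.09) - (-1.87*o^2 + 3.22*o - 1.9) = -1.46*o^3 + 2.44*o^2 - 2.18*o + 1.99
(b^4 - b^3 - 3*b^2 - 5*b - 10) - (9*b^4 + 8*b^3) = -8*b^4 - 9*b^3 - 3*b^2 - 5*b - 10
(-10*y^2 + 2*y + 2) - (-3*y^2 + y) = -7*y^2 + y + 2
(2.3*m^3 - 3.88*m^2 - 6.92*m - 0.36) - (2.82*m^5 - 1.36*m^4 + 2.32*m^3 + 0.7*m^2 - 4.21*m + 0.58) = -2.82*m^5 + 1.36*m^4 - 0.02*m^3 - 4.58*m^2 - 2.71*m - 0.94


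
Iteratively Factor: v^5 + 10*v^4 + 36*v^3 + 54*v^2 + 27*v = (v + 1)*(v^4 + 9*v^3 + 27*v^2 + 27*v) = (v + 1)*(v + 3)*(v^3 + 6*v^2 + 9*v) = (v + 1)*(v + 3)^2*(v^2 + 3*v) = v*(v + 1)*(v + 3)^2*(v + 3)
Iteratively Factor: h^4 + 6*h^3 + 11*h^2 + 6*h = (h + 1)*(h^3 + 5*h^2 + 6*h) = (h + 1)*(h + 2)*(h^2 + 3*h) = (h + 1)*(h + 2)*(h + 3)*(h)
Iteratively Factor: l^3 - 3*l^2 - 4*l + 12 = (l - 2)*(l^2 - l - 6) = (l - 3)*(l - 2)*(l + 2)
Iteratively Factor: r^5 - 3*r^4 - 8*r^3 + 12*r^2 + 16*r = (r - 2)*(r^4 - r^3 - 10*r^2 - 8*r) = (r - 4)*(r - 2)*(r^3 + 3*r^2 + 2*r) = r*(r - 4)*(r - 2)*(r^2 + 3*r + 2) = r*(r - 4)*(r - 2)*(r + 1)*(r + 2)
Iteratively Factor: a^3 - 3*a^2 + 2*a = (a - 1)*(a^2 - 2*a) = (a - 2)*(a - 1)*(a)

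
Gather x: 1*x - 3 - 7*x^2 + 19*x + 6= -7*x^2 + 20*x + 3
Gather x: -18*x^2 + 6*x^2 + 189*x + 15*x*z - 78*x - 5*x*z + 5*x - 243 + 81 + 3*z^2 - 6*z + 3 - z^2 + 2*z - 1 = -12*x^2 + x*(10*z + 116) + 2*z^2 - 4*z - 160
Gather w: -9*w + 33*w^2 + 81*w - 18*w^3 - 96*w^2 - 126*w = -18*w^3 - 63*w^2 - 54*w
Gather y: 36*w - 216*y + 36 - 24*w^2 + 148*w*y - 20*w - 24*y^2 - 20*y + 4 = -24*w^2 + 16*w - 24*y^2 + y*(148*w - 236) + 40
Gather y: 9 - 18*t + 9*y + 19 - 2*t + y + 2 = -20*t + 10*y + 30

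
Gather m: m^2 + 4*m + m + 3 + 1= m^2 + 5*m + 4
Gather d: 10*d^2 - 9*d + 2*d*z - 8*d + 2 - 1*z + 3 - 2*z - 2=10*d^2 + d*(2*z - 17) - 3*z + 3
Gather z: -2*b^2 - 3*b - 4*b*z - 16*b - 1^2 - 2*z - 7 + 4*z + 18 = -2*b^2 - 19*b + z*(2 - 4*b) + 10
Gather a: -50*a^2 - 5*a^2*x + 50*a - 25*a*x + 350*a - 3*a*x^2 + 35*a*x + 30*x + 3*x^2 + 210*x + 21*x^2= a^2*(-5*x - 50) + a*(-3*x^2 + 10*x + 400) + 24*x^2 + 240*x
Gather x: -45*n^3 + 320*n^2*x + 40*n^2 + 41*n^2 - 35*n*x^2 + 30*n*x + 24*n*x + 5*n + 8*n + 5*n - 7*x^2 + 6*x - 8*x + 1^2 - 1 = -45*n^3 + 81*n^2 + 18*n + x^2*(-35*n - 7) + x*(320*n^2 + 54*n - 2)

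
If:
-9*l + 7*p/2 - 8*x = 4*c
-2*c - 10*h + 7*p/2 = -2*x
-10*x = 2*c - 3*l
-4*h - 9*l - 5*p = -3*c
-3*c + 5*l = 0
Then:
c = 0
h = 0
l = 0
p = 0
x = 0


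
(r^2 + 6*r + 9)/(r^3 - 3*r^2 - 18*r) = (r + 3)/(r*(r - 6))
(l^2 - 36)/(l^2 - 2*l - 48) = (l - 6)/(l - 8)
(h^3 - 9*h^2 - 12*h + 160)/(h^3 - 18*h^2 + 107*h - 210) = (h^2 - 4*h - 32)/(h^2 - 13*h + 42)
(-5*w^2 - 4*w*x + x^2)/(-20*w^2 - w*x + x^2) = (w + x)/(4*w + x)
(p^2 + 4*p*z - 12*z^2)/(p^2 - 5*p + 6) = (p^2 + 4*p*z - 12*z^2)/(p^2 - 5*p + 6)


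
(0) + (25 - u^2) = 25 - u^2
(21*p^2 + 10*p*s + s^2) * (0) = 0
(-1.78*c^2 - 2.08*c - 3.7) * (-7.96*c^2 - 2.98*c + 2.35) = 14.1688*c^4 + 21.8612*c^3 + 31.4674*c^2 + 6.138*c - 8.695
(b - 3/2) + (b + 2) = 2*b + 1/2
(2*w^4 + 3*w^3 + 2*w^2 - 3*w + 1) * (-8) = -16*w^4 - 24*w^3 - 16*w^2 + 24*w - 8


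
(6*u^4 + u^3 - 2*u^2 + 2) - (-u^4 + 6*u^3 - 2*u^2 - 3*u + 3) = 7*u^4 - 5*u^3 + 3*u - 1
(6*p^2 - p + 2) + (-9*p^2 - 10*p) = -3*p^2 - 11*p + 2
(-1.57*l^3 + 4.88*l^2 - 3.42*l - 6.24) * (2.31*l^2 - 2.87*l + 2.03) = -3.6267*l^5 + 15.7787*l^4 - 25.0929*l^3 + 5.3074*l^2 + 10.9662*l - 12.6672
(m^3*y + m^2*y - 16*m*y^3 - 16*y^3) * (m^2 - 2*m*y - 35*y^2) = m^5*y - 2*m^4*y^2 + m^4*y - 51*m^3*y^3 - 2*m^3*y^2 + 32*m^2*y^4 - 51*m^2*y^3 + 560*m*y^5 + 32*m*y^4 + 560*y^5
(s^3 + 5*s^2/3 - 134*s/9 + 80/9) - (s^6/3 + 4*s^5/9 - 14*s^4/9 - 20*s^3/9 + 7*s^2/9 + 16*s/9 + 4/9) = -s^6/3 - 4*s^5/9 + 14*s^4/9 + 29*s^3/9 + 8*s^2/9 - 50*s/3 + 76/9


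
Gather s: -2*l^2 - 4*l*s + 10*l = -2*l^2 - 4*l*s + 10*l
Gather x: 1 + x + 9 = x + 10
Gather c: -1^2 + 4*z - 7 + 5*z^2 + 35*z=5*z^2 + 39*z - 8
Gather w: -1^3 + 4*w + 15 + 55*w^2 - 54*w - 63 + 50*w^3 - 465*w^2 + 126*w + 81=50*w^3 - 410*w^2 + 76*w + 32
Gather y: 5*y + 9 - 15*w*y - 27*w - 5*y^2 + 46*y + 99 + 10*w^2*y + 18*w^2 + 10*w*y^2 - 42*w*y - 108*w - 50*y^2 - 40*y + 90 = 18*w^2 - 135*w + y^2*(10*w - 55) + y*(10*w^2 - 57*w + 11) + 198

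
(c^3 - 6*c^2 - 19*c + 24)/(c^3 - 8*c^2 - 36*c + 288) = (c^2 + 2*c - 3)/(c^2 - 36)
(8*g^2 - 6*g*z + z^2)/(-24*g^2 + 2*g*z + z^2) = (-2*g + z)/(6*g + z)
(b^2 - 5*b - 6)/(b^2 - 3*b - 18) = (b + 1)/(b + 3)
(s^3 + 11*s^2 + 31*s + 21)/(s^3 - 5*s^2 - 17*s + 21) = (s^2 + 8*s + 7)/(s^2 - 8*s + 7)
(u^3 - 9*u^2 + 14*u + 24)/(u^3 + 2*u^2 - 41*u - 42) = (u - 4)/(u + 7)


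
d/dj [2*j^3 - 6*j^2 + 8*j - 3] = 6*j^2 - 12*j + 8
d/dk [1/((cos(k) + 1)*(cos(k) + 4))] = (2*cos(k) + 5)*sin(k)/((cos(k) + 1)^2*(cos(k) + 4)^2)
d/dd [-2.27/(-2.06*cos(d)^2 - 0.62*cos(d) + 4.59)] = (9.3524*cos(d) + 1.4074)*sin(d)/(2.06*cos(d)^2 + 0.62*cos(d) - 4.59)^2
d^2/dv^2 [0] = 0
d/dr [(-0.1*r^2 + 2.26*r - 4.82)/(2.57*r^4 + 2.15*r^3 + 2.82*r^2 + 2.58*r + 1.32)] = (0.514*r^5 - 17.2096*r^4 + 39.8316*r^3 + 24.4578*r^2 + 26.9208*r + 15.4188)/(6.6049*r^8 + 11.051*r^7 + 19.1173*r^6 + 25.3872*r^5 + 25.8312*r^4 + 20.2272*r^3 + 14.1012*r^2 + 6.8112*r + 1.7424)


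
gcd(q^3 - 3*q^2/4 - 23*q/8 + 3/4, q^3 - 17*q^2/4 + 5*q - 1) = q^2 - 9*q/4 + 1/2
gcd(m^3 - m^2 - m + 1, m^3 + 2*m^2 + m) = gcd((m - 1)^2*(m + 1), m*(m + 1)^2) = m + 1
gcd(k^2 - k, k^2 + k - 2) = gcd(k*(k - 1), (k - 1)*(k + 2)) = k - 1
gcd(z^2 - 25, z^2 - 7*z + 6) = 1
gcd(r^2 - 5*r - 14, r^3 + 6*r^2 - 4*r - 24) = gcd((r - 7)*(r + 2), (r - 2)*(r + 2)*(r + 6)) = r + 2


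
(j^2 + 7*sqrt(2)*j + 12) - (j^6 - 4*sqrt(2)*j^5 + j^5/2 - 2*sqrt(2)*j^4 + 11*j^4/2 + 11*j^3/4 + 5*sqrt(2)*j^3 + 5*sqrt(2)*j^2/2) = -j^6 - j^5/2 + 4*sqrt(2)*j^5 - 11*j^4/2 + 2*sqrt(2)*j^4 - 5*sqrt(2)*j^3 - 11*j^3/4 - 5*sqrt(2)*j^2/2 + j^2 + 7*sqrt(2)*j + 12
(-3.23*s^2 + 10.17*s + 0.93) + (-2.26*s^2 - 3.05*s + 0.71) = -5.49*s^2 + 7.12*s + 1.64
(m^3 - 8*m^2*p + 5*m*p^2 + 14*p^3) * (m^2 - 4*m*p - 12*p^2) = m^5 - 12*m^4*p + 25*m^3*p^2 + 90*m^2*p^3 - 116*m*p^4 - 168*p^5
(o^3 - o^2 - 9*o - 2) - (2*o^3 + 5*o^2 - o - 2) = -o^3 - 6*o^2 - 8*o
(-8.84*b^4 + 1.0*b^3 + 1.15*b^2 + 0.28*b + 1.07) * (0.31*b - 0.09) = -2.7404*b^5 + 1.1056*b^4 + 0.2665*b^3 - 0.0167*b^2 + 0.3065*b - 0.0963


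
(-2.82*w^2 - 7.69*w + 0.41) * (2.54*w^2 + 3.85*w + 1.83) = -7.1628*w^4 - 30.3896*w^3 - 33.7257*w^2 - 12.4942*w + 0.7503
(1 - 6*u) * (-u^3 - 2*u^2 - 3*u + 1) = 6*u^4 + 11*u^3 + 16*u^2 - 9*u + 1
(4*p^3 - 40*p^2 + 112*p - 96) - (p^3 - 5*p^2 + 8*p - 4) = 3*p^3 - 35*p^2 + 104*p - 92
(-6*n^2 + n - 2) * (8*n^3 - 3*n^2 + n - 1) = -48*n^5 + 26*n^4 - 25*n^3 + 13*n^2 - 3*n + 2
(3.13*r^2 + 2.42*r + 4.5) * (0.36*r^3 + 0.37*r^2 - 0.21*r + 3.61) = 1.1268*r^5 + 2.0293*r^4 + 1.8581*r^3 + 12.4561*r^2 + 7.7912*r + 16.245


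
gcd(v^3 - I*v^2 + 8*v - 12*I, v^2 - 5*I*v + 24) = v + 3*I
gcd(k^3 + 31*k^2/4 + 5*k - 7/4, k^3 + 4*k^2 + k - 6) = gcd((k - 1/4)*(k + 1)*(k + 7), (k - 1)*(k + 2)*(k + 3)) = 1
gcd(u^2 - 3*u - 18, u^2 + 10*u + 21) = u + 3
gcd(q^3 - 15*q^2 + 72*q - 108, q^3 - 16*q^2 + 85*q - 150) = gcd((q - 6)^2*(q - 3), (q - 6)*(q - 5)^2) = q - 6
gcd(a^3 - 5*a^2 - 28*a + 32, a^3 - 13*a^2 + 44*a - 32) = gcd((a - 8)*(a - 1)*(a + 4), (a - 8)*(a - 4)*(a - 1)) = a^2 - 9*a + 8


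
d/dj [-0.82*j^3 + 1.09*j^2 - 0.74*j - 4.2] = -2.46*j^2 + 2.18*j - 0.74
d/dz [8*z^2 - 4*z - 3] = 16*z - 4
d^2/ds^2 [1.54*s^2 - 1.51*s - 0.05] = 3.08000000000000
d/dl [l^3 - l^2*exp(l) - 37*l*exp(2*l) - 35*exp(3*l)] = -l^2*exp(l) + 3*l^2 - 74*l*exp(2*l) - 2*l*exp(l) - 105*exp(3*l) - 37*exp(2*l)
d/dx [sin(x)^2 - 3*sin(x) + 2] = (2*sin(x) - 3)*cos(x)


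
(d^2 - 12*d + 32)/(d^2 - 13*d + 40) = (d - 4)/(d - 5)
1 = 1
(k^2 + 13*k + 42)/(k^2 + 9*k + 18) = (k + 7)/(k + 3)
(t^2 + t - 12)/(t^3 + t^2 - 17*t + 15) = (t + 4)/(t^2 + 4*t - 5)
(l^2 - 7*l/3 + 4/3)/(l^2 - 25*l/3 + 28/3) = (l - 1)/(l - 7)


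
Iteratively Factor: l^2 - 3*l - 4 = (l + 1)*(l - 4)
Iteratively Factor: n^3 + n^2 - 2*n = (n)*(n^2 + n - 2) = n*(n + 2)*(n - 1)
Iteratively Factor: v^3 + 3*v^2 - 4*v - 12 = (v + 2)*(v^2 + v - 6) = (v + 2)*(v + 3)*(v - 2)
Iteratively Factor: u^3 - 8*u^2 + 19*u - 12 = (u - 3)*(u^2 - 5*u + 4) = (u - 4)*(u - 3)*(u - 1)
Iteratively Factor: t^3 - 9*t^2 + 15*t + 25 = (t - 5)*(t^2 - 4*t - 5) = (t - 5)^2*(t + 1)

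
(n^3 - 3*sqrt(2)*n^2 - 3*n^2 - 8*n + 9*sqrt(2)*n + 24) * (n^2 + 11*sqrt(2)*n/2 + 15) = n^5 - 3*n^4 + 5*sqrt(2)*n^4/2 - 26*n^3 - 15*sqrt(2)*n^3/2 - 89*sqrt(2)*n^2 + 78*n^2 - 120*n + 267*sqrt(2)*n + 360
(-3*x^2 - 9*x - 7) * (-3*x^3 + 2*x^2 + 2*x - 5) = 9*x^5 + 21*x^4 - 3*x^3 - 17*x^2 + 31*x + 35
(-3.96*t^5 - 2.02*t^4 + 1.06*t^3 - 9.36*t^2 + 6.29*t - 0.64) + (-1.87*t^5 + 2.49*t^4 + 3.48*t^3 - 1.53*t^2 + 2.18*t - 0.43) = -5.83*t^5 + 0.47*t^4 + 4.54*t^3 - 10.89*t^2 + 8.47*t - 1.07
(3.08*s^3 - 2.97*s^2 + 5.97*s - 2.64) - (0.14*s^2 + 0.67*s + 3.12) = 3.08*s^3 - 3.11*s^2 + 5.3*s - 5.76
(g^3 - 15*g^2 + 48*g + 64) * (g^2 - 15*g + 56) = g^5 - 30*g^4 + 329*g^3 - 1496*g^2 + 1728*g + 3584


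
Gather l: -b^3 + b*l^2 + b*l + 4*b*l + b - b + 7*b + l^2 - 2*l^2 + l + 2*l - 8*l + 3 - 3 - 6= -b^3 + 7*b + l^2*(b - 1) + l*(5*b - 5) - 6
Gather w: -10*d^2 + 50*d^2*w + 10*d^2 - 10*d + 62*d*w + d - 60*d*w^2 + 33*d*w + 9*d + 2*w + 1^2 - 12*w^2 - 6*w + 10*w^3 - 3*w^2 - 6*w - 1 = 10*w^3 + w^2*(-60*d - 15) + w*(50*d^2 + 95*d - 10)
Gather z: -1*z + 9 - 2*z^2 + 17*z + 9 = -2*z^2 + 16*z + 18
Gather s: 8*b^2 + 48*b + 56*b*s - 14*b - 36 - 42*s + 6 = 8*b^2 + 34*b + s*(56*b - 42) - 30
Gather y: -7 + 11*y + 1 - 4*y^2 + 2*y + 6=-4*y^2 + 13*y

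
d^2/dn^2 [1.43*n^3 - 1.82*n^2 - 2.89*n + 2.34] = 8.58*n - 3.64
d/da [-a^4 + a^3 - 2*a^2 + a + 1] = -4*a^3 + 3*a^2 - 4*a + 1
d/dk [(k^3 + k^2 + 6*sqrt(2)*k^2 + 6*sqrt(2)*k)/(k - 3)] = 2*(k^3 - 4*k^2 + 3*sqrt(2)*k^2 - 18*sqrt(2)*k - 3*k - 9*sqrt(2))/(k^2 - 6*k + 9)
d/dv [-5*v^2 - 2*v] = -10*v - 2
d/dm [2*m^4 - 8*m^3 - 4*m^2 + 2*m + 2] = 8*m^3 - 24*m^2 - 8*m + 2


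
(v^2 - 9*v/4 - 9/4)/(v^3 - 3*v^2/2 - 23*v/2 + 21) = (4*v + 3)/(2*(2*v^2 + 3*v - 14))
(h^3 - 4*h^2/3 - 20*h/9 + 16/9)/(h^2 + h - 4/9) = (3*h^2 - 8*h + 4)/(3*h - 1)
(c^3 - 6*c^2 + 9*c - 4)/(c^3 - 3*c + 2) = (c - 4)/(c + 2)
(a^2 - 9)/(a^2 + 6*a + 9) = (a - 3)/(a + 3)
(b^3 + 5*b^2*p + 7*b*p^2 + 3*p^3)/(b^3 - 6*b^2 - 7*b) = (b^3 + 5*b^2*p + 7*b*p^2 + 3*p^3)/(b*(b^2 - 6*b - 7))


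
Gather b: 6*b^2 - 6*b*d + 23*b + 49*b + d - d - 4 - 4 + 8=6*b^2 + b*(72 - 6*d)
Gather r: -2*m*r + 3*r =r*(3 - 2*m)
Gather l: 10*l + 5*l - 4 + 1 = 15*l - 3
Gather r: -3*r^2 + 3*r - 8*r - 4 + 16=-3*r^2 - 5*r + 12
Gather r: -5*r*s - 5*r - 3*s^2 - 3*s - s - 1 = r*(-5*s - 5) - 3*s^2 - 4*s - 1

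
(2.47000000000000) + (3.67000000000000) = 6.14000000000000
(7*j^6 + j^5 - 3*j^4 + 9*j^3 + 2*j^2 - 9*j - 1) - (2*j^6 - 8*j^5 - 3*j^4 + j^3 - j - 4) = 5*j^6 + 9*j^5 + 8*j^3 + 2*j^2 - 8*j + 3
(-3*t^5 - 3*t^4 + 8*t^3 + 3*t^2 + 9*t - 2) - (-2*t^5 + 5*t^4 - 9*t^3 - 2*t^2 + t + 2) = -t^5 - 8*t^4 + 17*t^3 + 5*t^2 + 8*t - 4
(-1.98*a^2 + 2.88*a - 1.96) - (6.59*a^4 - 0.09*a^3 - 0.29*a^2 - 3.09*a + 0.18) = -6.59*a^4 + 0.09*a^3 - 1.69*a^2 + 5.97*a - 2.14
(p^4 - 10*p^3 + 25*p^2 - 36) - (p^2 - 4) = p^4 - 10*p^3 + 24*p^2 - 32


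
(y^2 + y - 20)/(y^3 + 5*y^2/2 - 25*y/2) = 2*(y - 4)/(y*(2*y - 5))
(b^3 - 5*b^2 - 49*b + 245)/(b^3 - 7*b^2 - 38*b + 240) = (b^2 - 49)/(b^2 - 2*b - 48)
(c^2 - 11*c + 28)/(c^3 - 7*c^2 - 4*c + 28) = (c - 4)/(c^2 - 4)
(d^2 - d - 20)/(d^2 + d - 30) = (d + 4)/(d + 6)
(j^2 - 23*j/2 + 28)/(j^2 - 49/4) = 2*(j - 8)/(2*j + 7)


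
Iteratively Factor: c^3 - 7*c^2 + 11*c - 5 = (c - 1)*(c^2 - 6*c + 5) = (c - 1)^2*(c - 5)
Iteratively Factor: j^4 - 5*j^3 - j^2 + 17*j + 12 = (j - 3)*(j^3 - 2*j^2 - 7*j - 4) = (j - 4)*(j - 3)*(j^2 + 2*j + 1) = (j - 4)*(j - 3)*(j + 1)*(j + 1)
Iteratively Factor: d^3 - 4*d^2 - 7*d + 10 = (d - 5)*(d^2 + d - 2) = (d - 5)*(d + 2)*(d - 1)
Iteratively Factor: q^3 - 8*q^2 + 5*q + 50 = (q - 5)*(q^2 - 3*q - 10) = (q - 5)^2*(q + 2)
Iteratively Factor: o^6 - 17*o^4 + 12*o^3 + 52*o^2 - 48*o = (o - 3)*(o^5 + 3*o^4 - 8*o^3 - 12*o^2 + 16*o) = (o - 3)*(o + 4)*(o^4 - o^3 - 4*o^2 + 4*o) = (o - 3)*(o + 2)*(o + 4)*(o^3 - 3*o^2 + 2*o) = (o - 3)*(o - 2)*(o + 2)*(o + 4)*(o^2 - o) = (o - 3)*(o - 2)*(o - 1)*(o + 2)*(o + 4)*(o)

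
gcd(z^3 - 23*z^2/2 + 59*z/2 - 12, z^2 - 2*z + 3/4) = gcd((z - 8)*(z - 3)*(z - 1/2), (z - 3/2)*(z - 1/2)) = z - 1/2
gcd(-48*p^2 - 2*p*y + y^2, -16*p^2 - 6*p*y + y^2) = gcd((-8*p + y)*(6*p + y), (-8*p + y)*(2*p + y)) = -8*p + y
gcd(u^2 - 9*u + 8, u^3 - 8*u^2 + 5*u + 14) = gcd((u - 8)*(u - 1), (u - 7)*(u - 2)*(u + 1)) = 1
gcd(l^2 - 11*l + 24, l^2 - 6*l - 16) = l - 8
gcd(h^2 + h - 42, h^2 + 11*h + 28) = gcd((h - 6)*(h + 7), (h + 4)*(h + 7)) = h + 7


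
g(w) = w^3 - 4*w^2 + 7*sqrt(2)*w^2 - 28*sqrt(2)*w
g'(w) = 3*w^2 - 8*w + 14*sqrt(2)*w - 28*sqrt(2)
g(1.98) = -47.51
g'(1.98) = -4.47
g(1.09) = -34.86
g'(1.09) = -23.17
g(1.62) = -44.41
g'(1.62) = -12.61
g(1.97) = -47.47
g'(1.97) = -4.71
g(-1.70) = 79.45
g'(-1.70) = -50.99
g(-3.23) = 155.75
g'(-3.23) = -46.41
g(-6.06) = 234.07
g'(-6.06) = -0.93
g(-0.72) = 31.20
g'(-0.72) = -46.54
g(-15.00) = -1453.64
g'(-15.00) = 458.42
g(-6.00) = 233.97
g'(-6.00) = -2.39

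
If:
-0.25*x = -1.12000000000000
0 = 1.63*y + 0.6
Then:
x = 4.48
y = -0.37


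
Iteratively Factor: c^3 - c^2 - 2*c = (c - 2)*(c^2 + c) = c*(c - 2)*(c + 1)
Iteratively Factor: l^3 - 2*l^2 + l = (l - 1)*(l^2 - l) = (l - 1)^2*(l)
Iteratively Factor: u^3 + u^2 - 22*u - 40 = (u - 5)*(u^2 + 6*u + 8) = (u - 5)*(u + 4)*(u + 2)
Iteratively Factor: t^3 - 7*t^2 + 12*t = (t - 4)*(t^2 - 3*t) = t*(t - 4)*(t - 3)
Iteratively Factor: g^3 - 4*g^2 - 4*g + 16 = (g - 2)*(g^2 - 2*g - 8) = (g - 2)*(g + 2)*(g - 4)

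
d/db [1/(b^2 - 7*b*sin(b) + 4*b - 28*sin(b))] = (7*b*cos(b) - 2*b + 7*sin(b) + 28*cos(b) - 4)/((b + 4)^2*(b - 7*sin(b))^2)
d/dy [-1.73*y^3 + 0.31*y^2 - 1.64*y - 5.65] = -5.19*y^2 + 0.62*y - 1.64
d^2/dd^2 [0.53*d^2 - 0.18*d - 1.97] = 1.06000000000000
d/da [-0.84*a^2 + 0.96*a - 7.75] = 0.96 - 1.68*a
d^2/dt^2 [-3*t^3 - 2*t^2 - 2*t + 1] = -18*t - 4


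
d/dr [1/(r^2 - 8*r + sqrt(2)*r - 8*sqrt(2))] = (-2*r - sqrt(2) + 8)/(r^2 - 8*r + sqrt(2)*r - 8*sqrt(2))^2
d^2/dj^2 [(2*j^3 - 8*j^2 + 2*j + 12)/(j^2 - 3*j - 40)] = 8*(19*j^3 - 51*j^2 + 2433*j - 3113)/(j^6 - 9*j^5 - 93*j^4 + 693*j^3 + 3720*j^2 - 14400*j - 64000)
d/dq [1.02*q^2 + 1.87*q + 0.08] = 2.04*q + 1.87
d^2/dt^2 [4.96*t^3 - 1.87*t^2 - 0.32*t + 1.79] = 29.76*t - 3.74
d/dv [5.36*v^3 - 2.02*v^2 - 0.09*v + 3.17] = 16.08*v^2 - 4.04*v - 0.09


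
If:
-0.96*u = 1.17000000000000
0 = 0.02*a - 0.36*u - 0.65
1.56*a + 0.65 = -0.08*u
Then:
No Solution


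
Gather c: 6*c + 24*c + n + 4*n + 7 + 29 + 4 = 30*c + 5*n + 40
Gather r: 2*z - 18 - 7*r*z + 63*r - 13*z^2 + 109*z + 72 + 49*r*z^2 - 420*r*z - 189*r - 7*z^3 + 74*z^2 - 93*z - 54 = r*(49*z^2 - 427*z - 126) - 7*z^3 + 61*z^2 + 18*z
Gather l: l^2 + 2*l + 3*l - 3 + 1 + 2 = l^2 + 5*l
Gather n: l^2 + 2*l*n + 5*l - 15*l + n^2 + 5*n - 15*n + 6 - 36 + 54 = l^2 - 10*l + n^2 + n*(2*l - 10) + 24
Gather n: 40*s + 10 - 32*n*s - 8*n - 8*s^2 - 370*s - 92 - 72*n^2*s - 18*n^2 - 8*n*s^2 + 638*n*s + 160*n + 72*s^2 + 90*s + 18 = n^2*(-72*s - 18) + n*(-8*s^2 + 606*s + 152) + 64*s^2 - 240*s - 64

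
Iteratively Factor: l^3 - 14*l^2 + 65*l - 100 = (l - 5)*(l^2 - 9*l + 20) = (l - 5)*(l - 4)*(l - 5)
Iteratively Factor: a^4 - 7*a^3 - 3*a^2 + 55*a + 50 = (a + 1)*(a^3 - 8*a^2 + 5*a + 50) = (a + 1)*(a + 2)*(a^2 - 10*a + 25) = (a - 5)*(a + 1)*(a + 2)*(a - 5)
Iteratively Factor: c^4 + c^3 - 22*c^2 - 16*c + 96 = (c - 4)*(c^3 + 5*c^2 - 2*c - 24) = (c - 4)*(c - 2)*(c^2 + 7*c + 12) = (c - 4)*(c - 2)*(c + 4)*(c + 3)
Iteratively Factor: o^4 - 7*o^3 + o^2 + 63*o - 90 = (o - 2)*(o^3 - 5*o^2 - 9*o + 45) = (o - 2)*(o + 3)*(o^2 - 8*o + 15) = (o - 3)*(o - 2)*(o + 3)*(o - 5)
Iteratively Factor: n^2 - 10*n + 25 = (n - 5)*(n - 5)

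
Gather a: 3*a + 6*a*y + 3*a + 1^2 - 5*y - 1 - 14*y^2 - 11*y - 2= a*(6*y + 6) - 14*y^2 - 16*y - 2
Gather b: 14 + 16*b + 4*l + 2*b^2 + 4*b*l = 2*b^2 + b*(4*l + 16) + 4*l + 14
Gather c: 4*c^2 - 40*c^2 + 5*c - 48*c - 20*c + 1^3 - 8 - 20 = -36*c^2 - 63*c - 27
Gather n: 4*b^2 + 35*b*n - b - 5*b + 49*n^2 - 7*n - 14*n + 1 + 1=4*b^2 - 6*b + 49*n^2 + n*(35*b - 21) + 2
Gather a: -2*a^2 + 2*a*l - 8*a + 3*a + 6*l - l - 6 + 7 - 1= -2*a^2 + a*(2*l - 5) + 5*l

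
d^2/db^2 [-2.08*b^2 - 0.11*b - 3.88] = -4.16000000000000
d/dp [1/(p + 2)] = -1/(p + 2)^2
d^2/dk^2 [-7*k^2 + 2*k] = -14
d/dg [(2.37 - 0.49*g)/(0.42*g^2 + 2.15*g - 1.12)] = (0.2058*g^2 - 1.9908*g - 4.5467)/(0.1764*g^4 + 1.806*g^3 + 3.6817*g^2 - 4.816*g + 1.2544)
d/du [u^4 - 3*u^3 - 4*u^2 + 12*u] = 4*u^3 - 9*u^2 - 8*u + 12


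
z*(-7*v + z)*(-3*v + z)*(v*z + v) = 21*v^3*z^2 + 21*v^3*z - 10*v^2*z^3 - 10*v^2*z^2 + v*z^4 + v*z^3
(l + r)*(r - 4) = l*r - 4*l + r^2 - 4*r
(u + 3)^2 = u^2 + 6*u + 9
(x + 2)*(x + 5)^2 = x^3 + 12*x^2 + 45*x + 50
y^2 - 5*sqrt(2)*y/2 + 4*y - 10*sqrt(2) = (y + 4)*(y - 5*sqrt(2)/2)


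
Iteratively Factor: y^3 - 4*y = (y - 2)*(y^2 + 2*y) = y*(y - 2)*(y + 2)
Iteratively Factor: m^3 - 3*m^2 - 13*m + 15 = (m + 3)*(m^2 - 6*m + 5) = (m - 5)*(m + 3)*(m - 1)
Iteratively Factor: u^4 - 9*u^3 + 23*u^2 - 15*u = (u)*(u^3 - 9*u^2 + 23*u - 15) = u*(u - 1)*(u^2 - 8*u + 15) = u*(u - 3)*(u - 1)*(u - 5)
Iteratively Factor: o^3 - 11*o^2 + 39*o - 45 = (o - 5)*(o^2 - 6*o + 9) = (o - 5)*(o - 3)*(o - 3)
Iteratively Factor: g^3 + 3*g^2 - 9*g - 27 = (g + 3)*(g^2 - 9) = (g + 3)^2*(g - 3)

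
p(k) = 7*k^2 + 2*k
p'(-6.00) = -82.00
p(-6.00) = 240.00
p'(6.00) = 86.00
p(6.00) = 264.00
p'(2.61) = 38.54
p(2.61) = 52.90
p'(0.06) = 2.84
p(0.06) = 0.15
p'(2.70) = 39.80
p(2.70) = 56.43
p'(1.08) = 17.12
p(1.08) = 10.32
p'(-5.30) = -72.20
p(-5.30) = 186.03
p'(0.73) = 12.22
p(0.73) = 5.19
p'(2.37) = 35.18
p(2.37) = 44.06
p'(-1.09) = -13.26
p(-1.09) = 6.14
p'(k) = 14*k + 2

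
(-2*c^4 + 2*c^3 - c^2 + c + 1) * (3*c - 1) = -6*c^5 + 8*c^4 - 5*c^3 + 4*c^2 + 2*c - 1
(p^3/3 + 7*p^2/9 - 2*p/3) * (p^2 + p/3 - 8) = p^5/3 + 8*p^4/9 - 83*p^3/27 - 58*p^2/9 + 16*p/3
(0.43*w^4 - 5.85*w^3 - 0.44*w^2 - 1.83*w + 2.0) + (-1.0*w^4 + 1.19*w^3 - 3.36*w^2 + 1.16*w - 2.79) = -0.57*w^4 - 4.66*w^3 - 3.8*w^2 - 0.67*w - 0.79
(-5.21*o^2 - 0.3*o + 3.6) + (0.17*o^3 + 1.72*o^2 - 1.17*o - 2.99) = 0.17*o^3 - 3.49*o^2 - 1.47*o + 0.61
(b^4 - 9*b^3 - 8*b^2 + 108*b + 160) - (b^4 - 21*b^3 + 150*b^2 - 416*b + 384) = 12*b^3 - 158*b^2 + 524*b - 224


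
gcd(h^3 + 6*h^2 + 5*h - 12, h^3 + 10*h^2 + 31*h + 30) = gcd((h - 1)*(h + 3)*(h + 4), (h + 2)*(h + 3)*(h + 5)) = h + 3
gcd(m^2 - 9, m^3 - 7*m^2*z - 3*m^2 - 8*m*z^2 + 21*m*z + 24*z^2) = m - 3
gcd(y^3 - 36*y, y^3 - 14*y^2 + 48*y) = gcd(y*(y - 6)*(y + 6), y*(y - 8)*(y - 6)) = y^2 - 6*y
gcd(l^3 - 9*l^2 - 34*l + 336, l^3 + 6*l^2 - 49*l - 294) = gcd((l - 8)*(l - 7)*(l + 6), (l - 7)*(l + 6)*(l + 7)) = l^2 - l - 42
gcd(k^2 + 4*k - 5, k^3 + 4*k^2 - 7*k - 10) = k + 5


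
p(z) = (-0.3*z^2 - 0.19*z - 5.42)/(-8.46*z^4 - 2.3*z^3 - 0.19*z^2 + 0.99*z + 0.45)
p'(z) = (-0.6*z - 0.19)/(-8.46*z^4 - 2.3*z^3 - 0.19*z^2 + 0.99*z + 0.45) + (-0.3*z^2 - 0.19*z - 5.42)*(33.84*z^3 + 6.9*z^2 + 0.38*z - 0.99)/(-8.46*z^4 - 2.3*z^3 - 0.19*z^2 + 0.99*z + 0.45)^2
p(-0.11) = -15.86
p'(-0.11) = 45.89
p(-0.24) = -26.28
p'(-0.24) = 147.25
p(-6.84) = 0.00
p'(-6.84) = 0.00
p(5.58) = 0.00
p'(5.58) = -0.00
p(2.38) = 0.03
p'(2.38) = -0.04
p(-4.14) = 0.00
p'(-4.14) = 0.00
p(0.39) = -11.66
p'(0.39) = -55.27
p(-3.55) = 0.01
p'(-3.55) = 0.01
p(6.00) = 0.00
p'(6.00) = -0.00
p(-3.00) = 0.01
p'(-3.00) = 0.01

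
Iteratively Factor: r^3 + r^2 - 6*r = (r + 3)*(r^2 - 2*r) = r*(r + 3)*(r - 2)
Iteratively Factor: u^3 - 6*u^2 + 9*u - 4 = (u - 1)*(u^2 - 5*u + 4) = (u - 4)*(u - 1)*(u - 1)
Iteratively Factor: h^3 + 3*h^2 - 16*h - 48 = (h + 4)*(h^2 - h - 12) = (h - 4)*(h + 4)*(h + 3)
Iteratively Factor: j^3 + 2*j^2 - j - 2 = (j + 2)*(j^2 - 1) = (j + 1)*(j + 2)*(j - 1)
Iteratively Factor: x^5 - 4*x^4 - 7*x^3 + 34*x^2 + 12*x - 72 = (x - 3)*(x^4 - x^3 - 10*x^2 + 4*x + 24) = (x - 3)*(x - 2)*(x^3 + x^2 - 8*x - 12) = (x - 3)*(x - 2)*(x + 2)*(x^2 - x - 6) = (x - 3)*(x - 2)*(x + 2)^2*(x - 3)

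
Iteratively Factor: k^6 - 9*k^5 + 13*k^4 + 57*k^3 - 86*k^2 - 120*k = (k - 3)*(k^5 - 6*k^4 - 5*k^3 + 42*k^2 + 40*k) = (k - 5)*(k - 3)*(k^4 - k^3 - 10*k^2 - 8*k) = (k - 5)*(k - 3)*(k + 2)*(k^3 - 3*k^2 - 4*k) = (k - 5)*(k - 4)*(k - 3)*(k + 2)*(k^2 + k) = (k - 5)*(k - 4)*(k - 3)*(k + 1)*(k + 2)*(k)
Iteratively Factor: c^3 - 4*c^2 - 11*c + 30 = (c - 2)*(c^2 - 2*c - 15) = (c - 5)*(c - 2)*(c + 3)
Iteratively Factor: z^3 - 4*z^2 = (z - 4)*(z^2) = z*(z - 4)*(z)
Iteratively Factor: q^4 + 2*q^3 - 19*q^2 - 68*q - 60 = (q - 5)*(q^3 + 7*q^2 + 16*q + 12) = (q - 5)*(q + 2)*(q^2 + 5*q + 6) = (q - 5)*(q + 2)*(q + 3)*(q + 2)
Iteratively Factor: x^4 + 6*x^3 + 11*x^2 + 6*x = (x + 2)*(x^3 + 4*x^2 + 3*x) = (x + 1)*(x + 2)*(x^2 + 3*x) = (x + 1)*(x + 2)*(x + 3)*(x)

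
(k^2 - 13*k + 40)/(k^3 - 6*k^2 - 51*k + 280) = 1/(k + 7)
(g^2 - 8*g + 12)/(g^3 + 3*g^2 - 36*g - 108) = (g - 2)/(g^2 + 9*g + 18)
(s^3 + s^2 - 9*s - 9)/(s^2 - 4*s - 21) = (s^2 - 2*s - 3)/(s - 7)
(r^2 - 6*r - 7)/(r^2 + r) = (r - 7)/r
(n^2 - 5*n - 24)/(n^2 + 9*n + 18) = (n - 8)/(n + 6)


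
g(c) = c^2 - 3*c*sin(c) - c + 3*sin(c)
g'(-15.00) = -65.51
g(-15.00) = 208.79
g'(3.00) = 10.52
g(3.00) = 5.15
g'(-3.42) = -21.41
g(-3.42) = 18.76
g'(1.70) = -0.30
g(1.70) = -0.89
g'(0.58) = -0.43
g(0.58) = 0.45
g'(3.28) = 12.75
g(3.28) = 8.42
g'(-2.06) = -6.79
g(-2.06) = -1.80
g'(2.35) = 4.41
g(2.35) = 0.29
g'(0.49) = -0.08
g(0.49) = 0.47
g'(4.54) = 12.86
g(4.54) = 26.53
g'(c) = -3*c*cos(c) + 2*c - 3*sin(c) + 3*cos(c) - 1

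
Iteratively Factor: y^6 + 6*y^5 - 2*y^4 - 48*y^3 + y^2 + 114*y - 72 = (y + 3)*(y^5 + 3*y^4 - 11*y^3 - 15*y^2 + 46*y - 24) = (y - 1)*(y + 3)*(y^4 + 4*y^3 - 7*y^2 - 22*y + 24) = (y - 1)*(y + 3)*(y + 4)*(y^3 - 7*y + 6) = (y - 1)^2*(y + 3)*(y + 4)*(y^2 + y - 6) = (y - 1)^2*(y + 3)^2*(y + 4)*(y - 2)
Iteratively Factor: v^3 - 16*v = (v + 4)*(v^2 - 4*v) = v*(v + 4)*(v - 4)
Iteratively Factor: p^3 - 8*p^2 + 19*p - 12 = (p - 1)*(p^2 - 7*p + 12) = (p - 3)*(p - 1)*(p - 4)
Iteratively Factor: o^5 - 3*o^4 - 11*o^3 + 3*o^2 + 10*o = (o - 5)*(o^4 + 2*o^3 - o^2 - 2*o) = (o - 5)*(o + 2)*(o^3 - o) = o*(o - 5)*(o + 2)*(o^2 - 1) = o*(o - 5)*(o + 1)*(o + 2)*(o - 1)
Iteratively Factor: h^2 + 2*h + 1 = (h + 1)*(h + 1)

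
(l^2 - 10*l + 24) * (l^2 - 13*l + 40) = l^4 - 23*l^3 + 194*l^2 - 712*l + 960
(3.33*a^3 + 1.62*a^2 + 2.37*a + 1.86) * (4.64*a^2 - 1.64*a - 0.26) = 15.4512*a^5 + 2.0556*a^4 + 7.4742*a^3 + 4.3224*a^2 - 3.6666*a - 0.4836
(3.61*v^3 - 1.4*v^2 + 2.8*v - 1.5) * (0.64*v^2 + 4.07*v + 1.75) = 2.3104*v^5 + 13.7967*v^4 + 2.4115*v^3 + 7.986*v^2 - 1.205*v - 2.625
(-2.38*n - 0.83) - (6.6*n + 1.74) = -8.98*n - 2.57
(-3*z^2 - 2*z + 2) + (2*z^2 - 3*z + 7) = -z^2 - 5*z + 9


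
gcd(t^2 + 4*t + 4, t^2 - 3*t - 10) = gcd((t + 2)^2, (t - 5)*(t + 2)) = t + 2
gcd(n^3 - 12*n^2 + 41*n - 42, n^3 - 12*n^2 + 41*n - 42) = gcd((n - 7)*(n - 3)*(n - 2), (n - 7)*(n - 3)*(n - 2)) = n^3 - 12*n^2 + 41*n - 42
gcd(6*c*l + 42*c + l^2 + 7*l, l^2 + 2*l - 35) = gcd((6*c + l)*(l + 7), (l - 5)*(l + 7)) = l + 7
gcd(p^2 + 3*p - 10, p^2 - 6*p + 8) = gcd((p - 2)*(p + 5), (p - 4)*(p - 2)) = p - 2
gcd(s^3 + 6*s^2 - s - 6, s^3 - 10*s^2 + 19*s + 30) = s + 1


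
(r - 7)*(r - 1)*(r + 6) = r^3 - 2*r^2 - 41*r + 42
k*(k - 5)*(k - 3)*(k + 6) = k^4 - 2*k^3 - 33*k^2 + 90*k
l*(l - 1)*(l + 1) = l^3 - l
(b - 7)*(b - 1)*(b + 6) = b^3 - 2*b^2 - 41*b + 42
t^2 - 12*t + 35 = (t - 7)*(t - 5)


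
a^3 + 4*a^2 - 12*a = a*(a - 2)*(a + 6)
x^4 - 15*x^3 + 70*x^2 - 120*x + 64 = (x - 8)*(x - 4)*(x - 2)*(x - 1)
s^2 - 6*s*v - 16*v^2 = (s - 8*v)*(s + 2*v)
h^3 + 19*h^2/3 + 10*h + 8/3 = (h + 1/3)*(h + 2)*(h + 4)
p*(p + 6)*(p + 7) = p^3 + 13*p^2 + 42*p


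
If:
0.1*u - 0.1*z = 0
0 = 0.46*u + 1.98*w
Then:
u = z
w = -0.232323232323232*z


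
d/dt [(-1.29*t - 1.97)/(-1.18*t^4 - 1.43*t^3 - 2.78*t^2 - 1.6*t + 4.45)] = (1.5222*t^4 + 1.8447*t^3 + 3.5862*t^2 + 2.064*t - (1.29*t + 1.97)*(4.72*t^3 + 4.29*t^2 + 5.56*t + 1.6) - 5.7405)/(1.18*t^4 + 1.43*t^3 + 2.78*t^2 + 1.6*t - 4.45)^2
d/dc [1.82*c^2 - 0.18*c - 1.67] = 3.64*c - 0.18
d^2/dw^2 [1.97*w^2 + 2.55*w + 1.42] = 3.94000000000000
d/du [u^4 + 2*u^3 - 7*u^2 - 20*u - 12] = 4*u^3 + 6*u^2 - 14*u - 20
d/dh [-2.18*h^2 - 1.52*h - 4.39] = -4.36*h - 1.52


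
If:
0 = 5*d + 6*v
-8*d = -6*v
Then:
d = 0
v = 0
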